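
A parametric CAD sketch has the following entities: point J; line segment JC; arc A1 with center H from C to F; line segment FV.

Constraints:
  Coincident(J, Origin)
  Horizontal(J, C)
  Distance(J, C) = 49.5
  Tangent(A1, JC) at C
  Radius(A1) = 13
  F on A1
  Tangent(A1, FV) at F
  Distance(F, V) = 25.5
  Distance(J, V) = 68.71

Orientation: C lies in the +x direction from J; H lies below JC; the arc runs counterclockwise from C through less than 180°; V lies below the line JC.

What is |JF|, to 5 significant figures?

44.576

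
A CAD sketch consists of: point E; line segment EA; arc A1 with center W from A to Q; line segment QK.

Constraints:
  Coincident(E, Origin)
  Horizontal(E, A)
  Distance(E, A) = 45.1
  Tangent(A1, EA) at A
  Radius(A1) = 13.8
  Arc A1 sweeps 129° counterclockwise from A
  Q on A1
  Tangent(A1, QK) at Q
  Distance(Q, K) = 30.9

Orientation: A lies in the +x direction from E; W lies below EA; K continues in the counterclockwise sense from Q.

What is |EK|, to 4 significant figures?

71.13

On A1, A sits at bearing 90° from W; a 129° counterclockwise sweep puts Q at bearing 219°, so Q = W + 13.8·(cos 219°, sin 219°) = (34.38, -22.48). A1 meets QK tangentially, so WQ is at right angles to QK, so QK runs along (−sin 219°, cos 219°); with |QK| = 30.9, K = (53.82, -46.50). Then |EK| = |K − E| = 71.13.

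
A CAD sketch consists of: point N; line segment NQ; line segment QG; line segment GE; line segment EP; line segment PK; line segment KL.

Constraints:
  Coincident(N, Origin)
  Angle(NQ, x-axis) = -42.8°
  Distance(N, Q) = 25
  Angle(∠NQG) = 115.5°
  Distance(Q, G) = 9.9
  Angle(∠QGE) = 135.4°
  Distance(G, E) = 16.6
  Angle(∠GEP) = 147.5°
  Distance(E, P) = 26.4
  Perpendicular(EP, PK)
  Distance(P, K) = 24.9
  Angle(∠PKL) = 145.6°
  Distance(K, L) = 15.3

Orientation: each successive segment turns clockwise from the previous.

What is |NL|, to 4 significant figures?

14.78

The perpendicularity gives PK at right angles to EP, so PK runs at 85.60°; with |PK| = 24.9, K = (-23.66, -7.405). ∠PKL = 145.6° gives KL at 51.20° from the x-axis; with |KL| = 15.3, L = (-14.07, 4.519). Then |NL| = |L − N| = 14.78.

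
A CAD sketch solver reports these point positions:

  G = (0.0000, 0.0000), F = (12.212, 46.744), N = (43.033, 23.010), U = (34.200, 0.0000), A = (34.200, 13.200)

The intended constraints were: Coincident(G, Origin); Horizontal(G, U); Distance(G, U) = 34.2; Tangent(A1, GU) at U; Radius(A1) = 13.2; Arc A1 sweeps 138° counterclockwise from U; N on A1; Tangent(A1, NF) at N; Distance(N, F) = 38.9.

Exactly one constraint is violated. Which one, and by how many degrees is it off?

Tangent(A1, NF) at N — off by 4.40°.

G = (0.00, 0.00) ✓; G.y = 0.00, U.y = 0.00 ✓; |GU| = 34.20 ✓; ∠(AU, UG) = 90.00° ✓; |AU| = 13.20 ✓; bearing(A→N) − bearing(A→U) = 138.0° ✓; |AN| = 13.20 ✓; ∠(AN, NF) = 85.60° ✗; |NF| = 38.90 ✓.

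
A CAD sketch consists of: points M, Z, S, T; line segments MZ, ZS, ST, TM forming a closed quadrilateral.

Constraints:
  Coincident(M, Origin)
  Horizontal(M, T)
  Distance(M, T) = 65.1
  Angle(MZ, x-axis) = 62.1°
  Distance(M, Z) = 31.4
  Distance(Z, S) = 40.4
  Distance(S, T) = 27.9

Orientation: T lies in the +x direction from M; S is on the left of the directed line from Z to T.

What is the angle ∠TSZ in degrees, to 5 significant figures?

113.54°

M is at the origin; M and T share the same y with |MT| = 65.1 and T in +x, so T = (65.1, 0). MZ runs at 62.1° with |MZ| = 31.4, so Z = (14.693, 27.750). S is determined by |ZS| = 40.4 and |ST| = 27.9 together: it lies at the intersection of circle(Z, 40.4) and circle(T, 27.9). With |ZT| = 57.541, the foot of the radical line on ZT is 36.189 from Z and the perpendicular offset is √(40.4² − 36.189²) = 17.959. Taking the left-of-ZT solution: S = (55.056, 26.029).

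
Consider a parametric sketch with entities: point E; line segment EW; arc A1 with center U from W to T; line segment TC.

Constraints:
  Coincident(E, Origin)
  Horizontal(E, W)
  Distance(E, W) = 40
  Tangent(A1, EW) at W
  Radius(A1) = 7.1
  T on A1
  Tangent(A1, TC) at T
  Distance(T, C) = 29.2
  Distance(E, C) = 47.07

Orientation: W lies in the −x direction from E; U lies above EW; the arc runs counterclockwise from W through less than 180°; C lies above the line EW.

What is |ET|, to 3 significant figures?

33.6

E is at the origin; EW is horizontal with |EW| = 40.0 and W on the −x side, so W = (-40.0, 0.00). The tangent condition forces UW to be normal to EW, so U = W + (0, 7.1) = (-40.0, 7.10). Since UT ⟂ TC (tangency), |UC| = √(7.1² + 29.2²) = 30.1 regardless of where T sits on A1. So C lies on both circle(E, 47.07) and circle(U, 30.1); the above-EW intersection is C = (-30.7, 35.7). T is the foot of the tangent from C: T = (-32.9, 6.56).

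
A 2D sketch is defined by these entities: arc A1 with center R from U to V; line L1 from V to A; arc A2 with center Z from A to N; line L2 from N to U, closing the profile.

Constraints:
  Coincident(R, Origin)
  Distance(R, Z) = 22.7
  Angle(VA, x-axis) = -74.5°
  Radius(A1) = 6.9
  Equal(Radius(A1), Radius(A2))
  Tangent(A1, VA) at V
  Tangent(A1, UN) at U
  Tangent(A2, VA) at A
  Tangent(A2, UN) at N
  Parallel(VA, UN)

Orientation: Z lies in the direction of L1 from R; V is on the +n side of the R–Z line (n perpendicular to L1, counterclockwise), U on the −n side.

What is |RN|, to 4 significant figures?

23.73

The slot axis is L1's direction at -74.5°, so u = (cos -74.5°, sin -74.5°) = (0.2672, -0.9636) and n = (−sin -74.5°, cos -74.5°) = (0.9636, 0.2672). R is at the origin and Z lies 22.7 along u from R, so Z = 22.7·u = (6.066, -21.87). Tangency of A1 to both parallel lines with radius 6.9 puts V and U at R ± 6.9·n: V = (6.649, 1.844), U = (-6.649, -1.844). Equal radii place A and N the same way about Z: A = Z + 6.9·n = (12.72, -20.03), N = Z − 6.9·n = (-0.5827, -23.72). Then |RN| = |N − R| = 23.73.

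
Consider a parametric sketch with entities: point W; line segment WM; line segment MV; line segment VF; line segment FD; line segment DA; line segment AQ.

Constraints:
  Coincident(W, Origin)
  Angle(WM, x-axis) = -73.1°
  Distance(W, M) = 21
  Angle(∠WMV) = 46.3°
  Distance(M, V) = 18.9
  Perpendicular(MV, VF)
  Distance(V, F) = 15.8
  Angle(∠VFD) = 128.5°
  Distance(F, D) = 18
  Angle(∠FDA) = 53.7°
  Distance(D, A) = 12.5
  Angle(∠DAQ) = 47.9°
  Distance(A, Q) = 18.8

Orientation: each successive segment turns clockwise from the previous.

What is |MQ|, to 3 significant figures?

32.5

W is at the origin; WM runs at -73.1° with length 21.0, so M = (6.10, -20.1). ∠WMV = 46.3° gives MV at 153° from the x-axis; with |MV| = 18.9, V = (-10.8, -11.6). The perpendicularity gives VF at right angles to MV, so VF runs at 63.2°; with |VF| = 15.8, F = (-3.64, 2.53). ∠VFD = 128.5° gives FD at 11.7° from the x-axis; with |FD| = 18.0, D = (14.0, 6.18). ∠FDA = 53.7° gives DA at -115° from the x-axis; with |DA| = 12.5, A = (8.78, -5.18). ∠DAQ = 47.9° gives AQ at 113° from the x-axis; with |AQ| = 18.8, Q = (1.34, 12.1). Then |MQ| = |Q − M| = 32.5.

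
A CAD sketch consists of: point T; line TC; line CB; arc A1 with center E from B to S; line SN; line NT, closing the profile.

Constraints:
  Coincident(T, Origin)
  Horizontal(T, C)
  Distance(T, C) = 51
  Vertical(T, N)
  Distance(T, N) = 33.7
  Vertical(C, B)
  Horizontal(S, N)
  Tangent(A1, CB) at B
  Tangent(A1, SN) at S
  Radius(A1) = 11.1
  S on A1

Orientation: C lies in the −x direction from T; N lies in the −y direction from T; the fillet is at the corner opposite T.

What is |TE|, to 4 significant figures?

45.86

T is at the origin; T and C share the same y with |TC| = 51.0 and C on the −x side, so C = (-51.00, 0.000). TN is vertical with |TN| = 33.7 and N on the −y side, so N = (0.000, -33.70). The virtual corner opposite T is at (-51.00, -33.70). A1 meets CB tangentially, so EB is at right angles to CB and the tangent condition forces ES to be normal to SN, with radius 11.1, so the center E sits 11.1 in from both sides at E = (-39.90, -22.60). Then |TE| = |E − T| = 45.86.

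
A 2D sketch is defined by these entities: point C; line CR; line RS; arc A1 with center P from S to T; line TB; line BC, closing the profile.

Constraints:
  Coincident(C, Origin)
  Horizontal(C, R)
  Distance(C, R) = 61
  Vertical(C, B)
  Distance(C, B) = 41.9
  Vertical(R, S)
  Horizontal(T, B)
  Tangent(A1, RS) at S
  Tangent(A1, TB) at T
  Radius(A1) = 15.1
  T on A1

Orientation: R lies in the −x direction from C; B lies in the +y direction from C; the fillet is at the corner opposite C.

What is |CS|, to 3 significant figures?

66.6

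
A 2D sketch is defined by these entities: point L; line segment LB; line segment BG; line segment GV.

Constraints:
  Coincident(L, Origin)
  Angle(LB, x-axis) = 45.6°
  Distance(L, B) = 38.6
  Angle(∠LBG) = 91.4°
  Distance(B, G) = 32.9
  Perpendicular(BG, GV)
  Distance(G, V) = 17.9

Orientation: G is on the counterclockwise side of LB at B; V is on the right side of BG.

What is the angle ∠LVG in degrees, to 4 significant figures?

30.93°

L is at the origin; LB runs at 45.6° with length 38.6, so B = 38.6·(cos 45.6°, sin 45.6°) = (27.01, 27.58). ∠LBG = 91.4°, so BG runs at 45.6° + (180° − 91.4°) = 134.2° from the x-axis; with |BG| = 32.9, G = B + 32.9·(cos 134.2°, sin 134.2°) = (4.070, 51.17). BG is perpendicular to GV; with |GV| = 17.9 on the right of BG, V = G + 17.9·(0.7169, 0.6972) = (16.90, 63.64). Then cos ∠LVG = VL·VG / (|VL||VG|), giving 30.93°.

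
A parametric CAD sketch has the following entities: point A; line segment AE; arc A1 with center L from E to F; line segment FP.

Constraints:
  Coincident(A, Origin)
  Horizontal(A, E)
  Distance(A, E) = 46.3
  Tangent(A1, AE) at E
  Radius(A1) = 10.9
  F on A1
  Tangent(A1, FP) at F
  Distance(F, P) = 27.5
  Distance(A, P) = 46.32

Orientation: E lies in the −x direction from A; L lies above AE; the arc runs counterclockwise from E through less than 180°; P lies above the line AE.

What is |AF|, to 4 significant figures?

36.67

A is at the origin; A and E share the same y with |AE| = 46.3 and E on the −x side, so E = (-46.30, 0.000). The tangent condition forces LE to be normal to AE, so L = E + (0, 10.9) = (-46.30, 10.90). Since LF ⟂ FP (tangency), |LP| = √(10.9² + 27.5²) = 29.58 regardless of where F sits on A1. So P lies on both circle(A, 46.32) and circle(L, 29.58); the above-AE intersection is P = (-29.81, 35.46). F is the foot of the tangent from P: F = (-35.65, 8.584).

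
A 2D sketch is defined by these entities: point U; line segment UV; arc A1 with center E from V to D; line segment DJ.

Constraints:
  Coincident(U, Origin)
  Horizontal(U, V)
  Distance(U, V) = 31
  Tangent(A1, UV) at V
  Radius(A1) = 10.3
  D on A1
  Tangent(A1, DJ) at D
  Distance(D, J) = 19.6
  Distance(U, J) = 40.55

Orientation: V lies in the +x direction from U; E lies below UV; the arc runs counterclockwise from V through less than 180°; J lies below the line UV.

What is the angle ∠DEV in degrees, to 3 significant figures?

103°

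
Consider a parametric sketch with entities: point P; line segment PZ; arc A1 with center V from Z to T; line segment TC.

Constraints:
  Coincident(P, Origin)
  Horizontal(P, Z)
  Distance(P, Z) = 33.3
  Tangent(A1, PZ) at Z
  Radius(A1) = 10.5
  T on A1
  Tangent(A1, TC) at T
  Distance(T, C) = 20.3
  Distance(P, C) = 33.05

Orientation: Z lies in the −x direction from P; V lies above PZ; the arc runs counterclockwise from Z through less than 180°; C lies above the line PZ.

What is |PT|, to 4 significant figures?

24.44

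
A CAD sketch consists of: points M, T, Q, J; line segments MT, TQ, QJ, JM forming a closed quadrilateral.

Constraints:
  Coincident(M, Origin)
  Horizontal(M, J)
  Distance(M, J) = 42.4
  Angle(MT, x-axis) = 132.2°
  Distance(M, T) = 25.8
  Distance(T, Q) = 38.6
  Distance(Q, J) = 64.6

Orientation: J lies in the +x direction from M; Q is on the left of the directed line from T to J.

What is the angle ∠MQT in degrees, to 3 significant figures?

28.8°

Checks: |TQ| = 38.60 ✓; |QJ| = 64.60 ✓.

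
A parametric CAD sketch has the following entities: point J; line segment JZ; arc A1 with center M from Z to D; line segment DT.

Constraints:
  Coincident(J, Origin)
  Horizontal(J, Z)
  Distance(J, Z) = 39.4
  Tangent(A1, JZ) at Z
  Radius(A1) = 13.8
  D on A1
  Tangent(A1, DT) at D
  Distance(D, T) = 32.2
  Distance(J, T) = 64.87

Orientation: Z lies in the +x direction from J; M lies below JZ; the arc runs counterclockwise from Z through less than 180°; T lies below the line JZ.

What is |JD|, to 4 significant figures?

34.14

Checks: |JZ| = 39.40 ✓; ∠(MZ, ZJ) = 90.00° ✓; |MD| = 13.80 ✓; ∠(MD, DT) = 90.00° ✓; |DT| = 32.20 ✓; |JT| = 64.87 ✓.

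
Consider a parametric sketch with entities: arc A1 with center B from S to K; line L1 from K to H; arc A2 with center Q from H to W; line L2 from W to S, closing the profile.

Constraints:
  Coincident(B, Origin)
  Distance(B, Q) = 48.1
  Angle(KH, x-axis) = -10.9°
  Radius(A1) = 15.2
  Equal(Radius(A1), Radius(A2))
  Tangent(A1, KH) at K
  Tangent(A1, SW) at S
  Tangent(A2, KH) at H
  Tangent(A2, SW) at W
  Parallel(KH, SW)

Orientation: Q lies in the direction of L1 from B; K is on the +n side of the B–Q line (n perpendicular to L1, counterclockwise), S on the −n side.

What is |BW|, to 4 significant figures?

50.44

The slot axis is L1's direction at -10.9°, so u = (cos -10.9°, sin -10.9°) = (0.9820, -0.1891) and n = (−sin -10.9°, cos -10.9°) = (0.1891, 0.9820). B is at the origin and Q lies 48.1 along u from B, so Q = 48.1·u = (47.23, -9.095). Tangency of A1 to both parallel lines with radius 15.2 puts K and S at B ± 15.2·n: K = (2.874, 14.93), S = (-2.874, -14.93). Equal radii place H and W the same way about Q: H = Q + 15.2·n = (50.11, 5.830), W = Q − 15.2·n = (44.36, -24.02). Then |BW| = |W − B| = 50.44.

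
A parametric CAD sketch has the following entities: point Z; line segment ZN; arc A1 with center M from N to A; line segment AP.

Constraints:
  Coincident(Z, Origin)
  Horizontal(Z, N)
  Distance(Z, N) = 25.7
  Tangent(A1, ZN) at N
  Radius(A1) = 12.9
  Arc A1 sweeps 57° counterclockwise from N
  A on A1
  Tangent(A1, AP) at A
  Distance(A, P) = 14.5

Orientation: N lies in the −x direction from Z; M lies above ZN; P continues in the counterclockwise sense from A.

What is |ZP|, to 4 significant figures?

19.34

On A1, N sits at bearing -90° from M; a 57° counterclockwise sweep puts A at bearing -33°, so A = M + 12.9·(cos -33°, sin -33°) = (-14.88, 5.874). Tangency of A1 to AP means the radius MA is perpendicular to AP, so AP runs along (−sin -33°, cos -33°); with |AP| = 14.5, P = (-6.984, 18.03). Then |ZP| = |P − Z| = 19.34.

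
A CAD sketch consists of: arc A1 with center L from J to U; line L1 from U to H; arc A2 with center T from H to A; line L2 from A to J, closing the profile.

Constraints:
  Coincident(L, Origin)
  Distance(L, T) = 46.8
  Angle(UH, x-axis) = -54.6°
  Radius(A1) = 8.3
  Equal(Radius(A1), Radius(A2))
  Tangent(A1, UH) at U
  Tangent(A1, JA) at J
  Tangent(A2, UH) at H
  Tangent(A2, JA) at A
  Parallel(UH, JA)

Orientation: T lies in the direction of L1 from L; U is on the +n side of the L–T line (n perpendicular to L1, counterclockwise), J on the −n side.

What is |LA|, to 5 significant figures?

47.530

The slot axis is L1's direction at -54.6°, so u = (cos -54.6°, sin -54.6°) = (0.57928, -0.81513) and n = (−sin -54.6°, cos -54.6°) = (0.81513, 0.57928). L is at the origin and T lies 46.8 along u from L, so T = 46.8·u = (27.110, -38.148). Tangency of A1 to both parallel lines with radius 8.3 puts U and J at L ± 8.3·n: U = (6.7656, 4.8080), J = (-6.7656, -4.8080). Equal radii place H and A the same way about T: H = T + 8.3·n = (33.876, -33.340), A = T − 8.3·n = (20.345, -42.956). Then |LA| = |A − L| = 47.530.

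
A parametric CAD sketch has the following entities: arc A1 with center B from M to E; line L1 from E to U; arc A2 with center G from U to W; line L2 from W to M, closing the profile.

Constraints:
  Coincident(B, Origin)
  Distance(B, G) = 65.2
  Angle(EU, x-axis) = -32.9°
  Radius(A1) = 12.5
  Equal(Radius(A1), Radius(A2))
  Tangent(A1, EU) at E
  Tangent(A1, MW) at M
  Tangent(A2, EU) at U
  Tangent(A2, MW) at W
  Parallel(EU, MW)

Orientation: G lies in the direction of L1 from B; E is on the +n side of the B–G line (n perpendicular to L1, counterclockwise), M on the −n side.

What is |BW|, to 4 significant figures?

66.39

Tangency of A1 to both parallel lines with radius 12.5 puts E and M at B ± 12.5·n: E = (6.790, 10.50), M = (-6.790, -10.50). Equal radii place U and W the same way about G: U = G + 12.5·n = (61.53, -24.92), W = G − 12.5·n = (47.95, -45.91). Then |BW| = |W − B| = 66.39.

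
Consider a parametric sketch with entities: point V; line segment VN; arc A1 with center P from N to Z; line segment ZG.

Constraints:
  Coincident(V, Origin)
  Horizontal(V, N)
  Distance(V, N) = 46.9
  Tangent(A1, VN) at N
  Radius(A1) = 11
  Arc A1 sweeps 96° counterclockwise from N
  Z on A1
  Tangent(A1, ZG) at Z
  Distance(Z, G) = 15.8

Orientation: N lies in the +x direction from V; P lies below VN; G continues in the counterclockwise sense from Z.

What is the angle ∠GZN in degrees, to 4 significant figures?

132.0°

V is at the origin; V and N share the same y with |VN| = 46.9 and N on the +x side, so N = (46.90, 0.000). Since A1 is tangent to VN there, PN ⟂ VN, so P = N + (0, -11) = (46.90, -11.00). On A1, N sits at bearing 90° from P; a 96° counterclockwise sweep puts Z at bearing 186°, so Z = P + 11.0·(cos 186°, sin 186°) = (35.96, -12.15). A1 meets ZG tangentially, so PZ is at right angles to ZG, so ZG runs along (−sin 186°, cos 186°); with |ZG| = 15.8, G = (37.61, -27.86). Then cos ∠GZN = ZG·ZN / (|ZG||ZN|), giving 132.0°.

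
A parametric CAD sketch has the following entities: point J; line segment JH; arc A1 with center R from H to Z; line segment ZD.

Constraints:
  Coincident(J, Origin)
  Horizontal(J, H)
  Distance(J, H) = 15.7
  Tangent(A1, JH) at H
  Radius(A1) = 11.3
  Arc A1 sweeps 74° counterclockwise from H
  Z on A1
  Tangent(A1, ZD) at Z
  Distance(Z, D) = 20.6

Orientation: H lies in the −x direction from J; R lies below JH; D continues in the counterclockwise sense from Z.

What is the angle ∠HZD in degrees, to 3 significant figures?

143°

J is at the origin; JH is horizontal with |JH| = 15.7 and H on the −x side, so H = (-15.7, 0.00). A1 meets JH tangentially, so RH is at right angles to JH, so R = H + (0, -11.3) = (-15.7, -11.3). On A1, H sits at bearing 90° from R; a 74° counterclockwise sweep puts Z at bearing 164°, so Z = R + 11.3·(cos 164°, sin 164°) = (-26.6, -8.19). Tangency of A1 to ZD means the radius RZ is perpendicular to ZD, so ZD runs along (−sin 164°, cos 164°); with |ZD| = 20.6, D = (-32.2, -28.0). Then cos ∠HZD = ZH·ZD / (|ZH||ZD|), giving 143°.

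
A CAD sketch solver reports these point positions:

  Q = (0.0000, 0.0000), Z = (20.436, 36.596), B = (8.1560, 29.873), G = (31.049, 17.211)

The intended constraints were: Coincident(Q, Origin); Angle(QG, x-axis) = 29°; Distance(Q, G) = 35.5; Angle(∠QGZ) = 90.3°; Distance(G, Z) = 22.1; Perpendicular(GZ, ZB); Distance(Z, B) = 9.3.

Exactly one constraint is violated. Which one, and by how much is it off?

Distance(Z, B) = 9.3 — off by 4.70.

Q = (0.00, 0.00) ✓; QG at 29.00° ✓; |QG| = 35.50 ✓; ∠QGZ = 90.30° ✓; |GZ| = 22.10 ✓; ∠(GZ, ZB) = 90.00° ✓; |ZB| = 14.00 ✗.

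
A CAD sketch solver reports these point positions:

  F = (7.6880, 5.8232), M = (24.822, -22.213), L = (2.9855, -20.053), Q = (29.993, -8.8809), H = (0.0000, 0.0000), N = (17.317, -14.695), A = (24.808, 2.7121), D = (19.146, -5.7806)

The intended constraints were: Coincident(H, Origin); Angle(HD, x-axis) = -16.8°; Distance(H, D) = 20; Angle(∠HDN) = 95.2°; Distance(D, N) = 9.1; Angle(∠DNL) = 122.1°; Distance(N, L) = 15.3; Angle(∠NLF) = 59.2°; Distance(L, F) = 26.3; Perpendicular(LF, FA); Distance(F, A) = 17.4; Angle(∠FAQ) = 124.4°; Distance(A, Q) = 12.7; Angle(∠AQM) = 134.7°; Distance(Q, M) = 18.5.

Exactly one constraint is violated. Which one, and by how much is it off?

Distance(Q, M) = 18.5 — off by 4.20.

H = (0.00, 0.00) ✓; HD at -16.80° ✓; |HD| = 20.00 ✓; ∠HDN = 95.21° ✓; |DN| = 9.100 ✓; ∠DNL = 122.1° ✓; |NL| = 15.30 ✓; ∠NLF = 59.20° ✓; |LF| = 26.30 ✓; ∠(LF, FA) = 90.00° ✓; |FA| = 17.40 ✓; ∠FAQ = 124.4° ✓; |AQ| = 12.70 ✓; ∠AQM = 134.7° ✓; |QM| = 14.30 ✗.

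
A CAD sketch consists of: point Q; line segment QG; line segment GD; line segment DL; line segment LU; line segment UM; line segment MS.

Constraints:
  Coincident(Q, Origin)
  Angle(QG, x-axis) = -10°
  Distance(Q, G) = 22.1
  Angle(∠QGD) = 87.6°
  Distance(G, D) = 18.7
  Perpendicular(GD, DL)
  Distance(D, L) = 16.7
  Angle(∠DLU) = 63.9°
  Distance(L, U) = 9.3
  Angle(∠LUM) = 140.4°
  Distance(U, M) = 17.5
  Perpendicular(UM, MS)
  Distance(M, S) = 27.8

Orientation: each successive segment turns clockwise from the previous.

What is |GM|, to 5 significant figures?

4.5896

Q is at the origin; QG runs at -10.0° with length 22.1, so G = (21.764, -3.8376). ∠QGD = 87.6° gives GD at -102.40° from the x-axis; with |GD| = 18.7, D = (17.749, -22.101). The perpendicularity gives DL at right angles to GD, so DL runs at 167.60°; with |DL| = 16.7, L = (1.4383, -18.515). ∠DLU = 63.9° gives LU at 51.500° from the x-axis; with |LU| = 9.3, U = (7.2277, -11.237). ∠LUM = 140.4° gives UM at 11.900° from the x-axis; with |UM| = 17.5, M = (24.352, -7.6285). Then |GM| = |M − G| = 4.5896.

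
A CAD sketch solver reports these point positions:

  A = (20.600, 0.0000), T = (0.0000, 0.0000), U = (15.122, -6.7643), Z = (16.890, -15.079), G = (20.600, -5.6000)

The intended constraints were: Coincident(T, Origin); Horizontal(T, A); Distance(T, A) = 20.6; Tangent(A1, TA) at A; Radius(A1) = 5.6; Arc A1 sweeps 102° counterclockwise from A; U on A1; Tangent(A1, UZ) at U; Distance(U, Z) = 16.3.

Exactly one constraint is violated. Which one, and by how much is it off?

Distance(U, Z) = 16.3 — off by 7.80.

T = (0.00, 0.00) ✓; T.y = 0.00, A.y = 0.00 ✓; |TA| = 20.60 ✓; ∠(GA, AT) = 90.00° ✓; |GA| = 5.600 ✓; bearing(G→U) − bearing(G→A) = 102.0° ✓; |GU| = 5.600 ✓; ∠(GU, UZ) = 89.99° ✓; |UZ| = 8.501 ✗.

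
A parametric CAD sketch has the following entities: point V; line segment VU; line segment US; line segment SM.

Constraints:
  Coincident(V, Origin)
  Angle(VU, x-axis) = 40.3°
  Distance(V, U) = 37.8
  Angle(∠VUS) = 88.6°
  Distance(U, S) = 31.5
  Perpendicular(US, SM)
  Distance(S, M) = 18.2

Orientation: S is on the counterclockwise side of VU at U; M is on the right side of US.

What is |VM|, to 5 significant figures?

63.794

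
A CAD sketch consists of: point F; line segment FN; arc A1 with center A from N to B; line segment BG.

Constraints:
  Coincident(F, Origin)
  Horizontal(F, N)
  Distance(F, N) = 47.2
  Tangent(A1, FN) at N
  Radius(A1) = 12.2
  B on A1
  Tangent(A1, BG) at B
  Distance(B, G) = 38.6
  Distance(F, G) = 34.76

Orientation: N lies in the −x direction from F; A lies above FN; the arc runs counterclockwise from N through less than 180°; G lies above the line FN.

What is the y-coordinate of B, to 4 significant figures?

3.991

Checks: |AB| = 12.20 ✓; ∠(AB, BG) = 90.00° ✓; |BG| = 38.60 ✓; |FG| = 34.76 ✓.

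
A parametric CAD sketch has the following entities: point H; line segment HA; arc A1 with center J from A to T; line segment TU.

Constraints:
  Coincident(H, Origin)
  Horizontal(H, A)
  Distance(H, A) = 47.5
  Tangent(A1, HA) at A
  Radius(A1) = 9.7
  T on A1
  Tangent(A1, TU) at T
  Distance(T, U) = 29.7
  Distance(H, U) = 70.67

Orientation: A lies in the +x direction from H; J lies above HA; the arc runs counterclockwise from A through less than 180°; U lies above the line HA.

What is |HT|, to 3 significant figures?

57.9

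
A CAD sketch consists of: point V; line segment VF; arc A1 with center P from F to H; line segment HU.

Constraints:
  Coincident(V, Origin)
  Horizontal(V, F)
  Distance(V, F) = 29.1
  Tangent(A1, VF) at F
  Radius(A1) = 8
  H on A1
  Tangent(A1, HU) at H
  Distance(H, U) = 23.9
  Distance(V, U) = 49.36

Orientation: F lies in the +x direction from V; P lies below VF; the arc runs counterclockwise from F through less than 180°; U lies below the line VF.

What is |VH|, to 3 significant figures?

26.3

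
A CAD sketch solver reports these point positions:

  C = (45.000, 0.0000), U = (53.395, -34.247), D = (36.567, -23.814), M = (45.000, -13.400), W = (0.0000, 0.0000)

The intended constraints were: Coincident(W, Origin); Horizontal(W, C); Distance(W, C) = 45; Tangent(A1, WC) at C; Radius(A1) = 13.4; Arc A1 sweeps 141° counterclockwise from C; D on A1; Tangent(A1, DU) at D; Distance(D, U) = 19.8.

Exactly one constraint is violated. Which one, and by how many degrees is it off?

Tangent(A1, DU) at D — off by 7.20°.

W = (0.00, 0.00) ✓; W.y = 0.00, C.y = 0.00 ✓; |WC| = 45.00 ✓; ∠(MC, CW) = 90.00° ✓; |MC| = 13.40 ✓; bearing(M→D) − bearing(M→C) = 141.0° ✓; |MD| = 13.40 ✓; ∠(MD, DU) = 82.80° ✗; |DU| = 19.80 ✓.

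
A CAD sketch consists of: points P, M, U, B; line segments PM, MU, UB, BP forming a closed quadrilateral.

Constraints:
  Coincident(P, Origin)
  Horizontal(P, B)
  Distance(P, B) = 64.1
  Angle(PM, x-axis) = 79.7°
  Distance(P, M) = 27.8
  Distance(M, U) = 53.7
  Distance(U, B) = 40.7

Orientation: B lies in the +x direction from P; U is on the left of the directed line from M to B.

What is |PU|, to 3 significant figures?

69.8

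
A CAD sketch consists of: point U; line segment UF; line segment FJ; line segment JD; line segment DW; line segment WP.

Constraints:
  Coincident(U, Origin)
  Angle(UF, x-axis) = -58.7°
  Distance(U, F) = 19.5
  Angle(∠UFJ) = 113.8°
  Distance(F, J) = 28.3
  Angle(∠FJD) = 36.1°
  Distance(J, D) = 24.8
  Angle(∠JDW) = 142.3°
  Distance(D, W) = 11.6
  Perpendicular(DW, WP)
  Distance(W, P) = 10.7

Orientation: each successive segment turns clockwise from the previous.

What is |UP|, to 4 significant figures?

15.05

U is at the origin; UF runs at -58.7° with length 19.5, so F = (10.13, -16.66). ∠UFJ = 113.8° gives FJ at -124.9° from the x-axis; with |FJ| = 28.3, J = (-6.061, -39.87). ∠FJD = 36.1° gives JD at 91.20° from the x-axis; with |JD| = 24.8, D = (-6.580, -15.08). ∠JDW = 142.3° gives DW at 53.50° from the x-axis; with |DW| = 11.6, W = (0.3195, -5.753). DW is perpendicular to WP, so WP runs at -36.50°; with |WP| = 10.7, P = (8.921, -12.12). Then |UP| = |P − U| = 15.05.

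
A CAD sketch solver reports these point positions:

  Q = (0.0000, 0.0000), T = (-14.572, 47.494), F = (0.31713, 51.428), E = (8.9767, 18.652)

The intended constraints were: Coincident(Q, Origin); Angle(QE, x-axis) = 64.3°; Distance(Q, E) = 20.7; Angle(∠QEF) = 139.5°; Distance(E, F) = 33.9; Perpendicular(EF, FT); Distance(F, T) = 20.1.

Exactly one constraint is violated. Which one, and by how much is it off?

Distance(F, T) = 20.1 — off by 4.70.

Q = (0.00, 0.00) ✓; QE at 64.30° ✓; |QE| = 20.70 ✓; ∠QEF = 139.5° ✓; |EF| = 33.90 ✓; ∠(EF, FT) = 90.00° ✓; |FT| = 15.40 ✗.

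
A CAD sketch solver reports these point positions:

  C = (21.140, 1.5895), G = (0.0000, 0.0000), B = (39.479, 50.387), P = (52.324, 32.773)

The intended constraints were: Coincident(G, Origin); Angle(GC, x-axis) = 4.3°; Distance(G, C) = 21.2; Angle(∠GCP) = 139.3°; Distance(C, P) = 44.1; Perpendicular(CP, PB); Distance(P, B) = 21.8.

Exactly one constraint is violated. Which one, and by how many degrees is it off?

Perpendicular(CP, PB) — off by 8.90°.

G = (0.00, 0.00) ✓; GC at 4.300° ✓; |GC| = 21.20 ✓; ∠GCP = 139.3° ✓; |CP| = 44.10 ✓; ∠(CP, PB) = 81.10° ✗; |PB| = 21.80 ✓.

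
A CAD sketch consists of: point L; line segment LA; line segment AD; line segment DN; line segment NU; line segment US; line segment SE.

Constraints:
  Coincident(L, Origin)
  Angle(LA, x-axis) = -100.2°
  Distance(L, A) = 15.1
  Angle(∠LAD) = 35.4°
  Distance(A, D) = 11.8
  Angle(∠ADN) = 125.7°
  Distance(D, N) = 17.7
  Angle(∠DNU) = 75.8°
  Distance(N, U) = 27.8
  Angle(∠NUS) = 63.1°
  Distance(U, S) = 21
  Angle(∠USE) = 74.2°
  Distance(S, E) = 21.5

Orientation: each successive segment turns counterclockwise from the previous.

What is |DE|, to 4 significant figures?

13.14

L is at the origin; LA runs at -100.2° with length 15.1, so A = (-2.674, -14.86). ∠LAD = 35.4° gives AD at 44.40° from the x-axis; with |AD| = 11.8, D = (5.757, -6.605). ∠ADN = 125.7° gives DN at 98.70° from the x-axis; with |DN| = 17.7, N = (3.079, 10.89). ∠DNU = 75.8° gives NU at -157.1° from the x-axis; with |NU| = 27.8, U = (-22.53, 0.07337). ∠NUS = 63.1° gives US at -40.20° from the x-axis; with |US| = 21.0, S = (-6.490, -13.48). ∠USE = 74.2° gives SE at 65.60° from the x-axis; with |SE| = 21.5, E = (2.392, 6.098). Then |DE| = |E − D| = 13.14.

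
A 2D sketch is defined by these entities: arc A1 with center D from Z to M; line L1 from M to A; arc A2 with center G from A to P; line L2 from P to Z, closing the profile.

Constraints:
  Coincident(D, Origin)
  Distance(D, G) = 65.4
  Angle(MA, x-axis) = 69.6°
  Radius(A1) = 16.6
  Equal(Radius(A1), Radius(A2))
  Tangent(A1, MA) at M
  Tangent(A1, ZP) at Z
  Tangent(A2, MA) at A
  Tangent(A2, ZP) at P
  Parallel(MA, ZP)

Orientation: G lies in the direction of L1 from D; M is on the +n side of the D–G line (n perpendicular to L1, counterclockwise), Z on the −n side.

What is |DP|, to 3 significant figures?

67.5

The slot axis is L1's direction at 69.6°, so u = (cos 69.6°, sin 69.6°) = (0.349, 0.937) and n = (−sin 69.6°, cos 69.6°) = (-0.937, 0.349). D is at the origin and G lies 65.4 along u from D, so G = 65.4·u = (22.8, 61.3). Tangency of A1 to both parallel lines with radius 16.6 puts M and Z at D ± 16.6·n: M = (-15.6, 5.79), Z = (15.6, -5.79). Equal radii place A and P the same way about G: A = G + 16.6·n = (7.24, 67.1), P = G − 16.6·n = (38.4, 55.5). Then |DP| = |P − D| = 67.5.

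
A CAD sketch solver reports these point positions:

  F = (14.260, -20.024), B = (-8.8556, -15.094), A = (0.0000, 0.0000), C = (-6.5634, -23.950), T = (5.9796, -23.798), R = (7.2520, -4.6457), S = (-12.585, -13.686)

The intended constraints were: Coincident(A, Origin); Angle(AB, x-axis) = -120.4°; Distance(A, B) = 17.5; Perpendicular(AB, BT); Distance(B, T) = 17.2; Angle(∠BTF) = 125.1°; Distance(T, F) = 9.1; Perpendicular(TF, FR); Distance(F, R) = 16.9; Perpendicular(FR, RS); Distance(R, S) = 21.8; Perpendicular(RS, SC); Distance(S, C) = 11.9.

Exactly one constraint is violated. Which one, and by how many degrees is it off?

Perpendicular(RS, SC) — off by 5.90°.

A = (0.00, 0.00) ✓; AB at -120.4° ✓; |AB| = 17.50 ✓; ∠(AB, BT) = 90.00° ✓; |BT| = 17.20 ✓; ∠BTF = 125.1° ✓; |TF| = 9.100 ✓; ∠(TF, FR) = 90.00° ✓; |FR| = 16.90 ✓; ∠(FR, RS) = 90.00° ✓; |RS| = 21.80 ✓; ∠(RS, SC) = 95.90° ✗; |SC| = 11.90 ✓.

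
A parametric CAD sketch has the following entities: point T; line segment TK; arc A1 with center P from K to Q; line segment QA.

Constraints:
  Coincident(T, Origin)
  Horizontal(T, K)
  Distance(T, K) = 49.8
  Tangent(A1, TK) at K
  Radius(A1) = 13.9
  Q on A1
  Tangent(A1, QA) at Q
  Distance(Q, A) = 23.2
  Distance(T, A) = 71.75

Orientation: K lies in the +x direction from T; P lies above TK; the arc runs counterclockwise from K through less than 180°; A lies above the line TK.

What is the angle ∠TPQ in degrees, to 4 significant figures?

172.4°

T is at the origin; T and K share the same y with |TK| = 49.8 and K on the +x side, so K = (49.80, 0.000). Tangency of A1 to TK means the radius PK is perpendicular to TK, so P = K + (0, 13.9) = (49.80, 13.90). Since PQ ⟂ QA (tangency), |PA| = √(13.9² + 23.2²) = 27.05 regardless of where Q sits on A1. So A lies on both circle(T, 71.75) and circle(P, 27.05); the above-TK intersection is A = (60.35, 38.80). Q is the foot of the tangent from A: Q = (63.57, 15.82).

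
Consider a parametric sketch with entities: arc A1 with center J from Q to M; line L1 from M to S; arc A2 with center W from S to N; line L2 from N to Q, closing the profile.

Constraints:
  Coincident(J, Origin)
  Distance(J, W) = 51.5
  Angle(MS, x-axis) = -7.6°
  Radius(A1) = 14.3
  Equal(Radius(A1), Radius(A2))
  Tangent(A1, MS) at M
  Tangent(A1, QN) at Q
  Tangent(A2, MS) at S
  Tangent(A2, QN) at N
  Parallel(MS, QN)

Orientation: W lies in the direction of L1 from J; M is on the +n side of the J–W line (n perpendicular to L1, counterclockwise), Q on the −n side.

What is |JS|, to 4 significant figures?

53.45

The slot axis is L1's direction at -7.6°, so u = (cos -7.6°, sin -7.6°) = (0.9912, -0.1323) and n = (−sin -7.6°, cos -7.6°) = (0.1323, 0.9912). J is at the origin and W lies 51.5 along u from J, so W = 51.5·u = (51.05, -6.811). Tangency of A1 to both parallel lines with radius 14.3 puts M and Q at J ± 14.3·n: M = (1.891, 14.17), Q = (-1.891, -14.17). Equal radii place S and N the same way about W: S = W + 14.3·n = (52.94, 7.363), N = W − 14.3·n = (49.16, -20.99). Then |JS| = |S − J| = 53.45.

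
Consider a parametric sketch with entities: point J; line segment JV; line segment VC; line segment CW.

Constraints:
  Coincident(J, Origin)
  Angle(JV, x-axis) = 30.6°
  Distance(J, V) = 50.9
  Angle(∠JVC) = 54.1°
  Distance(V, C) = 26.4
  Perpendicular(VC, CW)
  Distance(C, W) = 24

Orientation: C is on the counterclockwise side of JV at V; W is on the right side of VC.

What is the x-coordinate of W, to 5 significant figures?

29.171

∠JVC = 54.1°, so VC runs at 30.6° + (180° − 54.1°) = 156.50° from the x-axis; with |VC| = 26.4, C = V + 26.4·(cos 156.50°, sin 156.50°) = (19.601, 36.437). The perpendicularity gives CW at right angles to VC; with |CW| = 24.0 on the right of VC, W = C + 24.0·(0.39875, 0.91706) = (29.171, 58.447). So W.x = 29.171.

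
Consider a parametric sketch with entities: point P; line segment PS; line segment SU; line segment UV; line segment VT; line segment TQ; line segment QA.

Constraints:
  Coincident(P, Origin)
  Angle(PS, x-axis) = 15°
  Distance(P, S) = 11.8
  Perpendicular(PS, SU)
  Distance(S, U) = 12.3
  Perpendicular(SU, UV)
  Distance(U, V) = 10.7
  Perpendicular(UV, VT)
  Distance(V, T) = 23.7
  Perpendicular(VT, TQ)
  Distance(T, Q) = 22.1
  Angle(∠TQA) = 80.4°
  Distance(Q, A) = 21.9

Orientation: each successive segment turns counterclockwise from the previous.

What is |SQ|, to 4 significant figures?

16.12

P is at the origin; PS runs at 15.0° with length 11.8, so S = (11.40, 3.054). PS is perpendicular to SU, so SU runs at 105.0°; with |SU| = 12.3, U = (8.214, 14.93). SU ⟂ UV, so UV runs at -165.0°; with |UV| = 10.7, V = (-2.121, 12.17). UV is perpendicular to VT, so VT runs at -75.00°; with |VT| = 23.7, T = (4.013, -10.73). VT is perpendicular to TQ, so TQ runs at 15.00°; with |TQ| = 22.1, Q = (25.36, -5.007). Then |SQ| = |Q − S| = 16.12.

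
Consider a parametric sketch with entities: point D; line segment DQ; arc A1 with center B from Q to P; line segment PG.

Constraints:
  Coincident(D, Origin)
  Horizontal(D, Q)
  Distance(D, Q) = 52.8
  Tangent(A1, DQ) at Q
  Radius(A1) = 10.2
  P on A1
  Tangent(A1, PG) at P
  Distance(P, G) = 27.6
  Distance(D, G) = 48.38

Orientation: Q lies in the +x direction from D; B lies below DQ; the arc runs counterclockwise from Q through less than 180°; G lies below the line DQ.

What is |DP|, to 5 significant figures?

43.653

Checks: |BP| = 10.20 ✓; ∠(BP, PG) = 90.00° ✓; |PG| = 27.60 ✓; |DG| = 48.38 ✓.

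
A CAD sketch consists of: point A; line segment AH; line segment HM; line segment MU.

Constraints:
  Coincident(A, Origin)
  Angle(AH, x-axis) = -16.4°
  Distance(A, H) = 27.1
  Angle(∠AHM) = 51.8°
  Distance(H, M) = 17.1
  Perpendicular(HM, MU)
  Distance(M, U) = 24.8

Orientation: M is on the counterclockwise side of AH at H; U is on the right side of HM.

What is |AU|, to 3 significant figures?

46.1

A is at the origin; AH runs at -16.4° with length 27.1, so H = 27.1·(cos -16.4°, sin -16.4°) = (26.0, -7.65). ∠AHM = 51.8°, so HM runs at -16.4° + (180° − 51.8°) = 112° from the x-axis; with |HM| = 17.1, M = H + 17.1·(cos 112°, sin 112°) = (19.6, 8.23). The perpendicularity gives MU at right angles to HM; with |MU| = 24.8 on the right of HM, U = M + 24.8·(0.928, 0.371) = (42.7, 17.4). Then |AU| = |U − A| = 46.1.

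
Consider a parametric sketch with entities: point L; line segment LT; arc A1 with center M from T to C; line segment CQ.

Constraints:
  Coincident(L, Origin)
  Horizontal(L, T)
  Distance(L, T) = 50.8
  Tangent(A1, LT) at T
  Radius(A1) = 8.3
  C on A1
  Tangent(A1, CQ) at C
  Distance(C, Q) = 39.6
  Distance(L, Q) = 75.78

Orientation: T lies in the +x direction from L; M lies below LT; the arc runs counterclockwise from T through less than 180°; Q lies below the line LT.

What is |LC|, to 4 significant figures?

44.68

Checks: L = (0.00, 0.00) ✓; |MC| = 8.300 ✓; ∠(MC, CQ) = 90.00° ✓; |CQ| = 39.60 ✓; |LQ| = 75.78 ✓.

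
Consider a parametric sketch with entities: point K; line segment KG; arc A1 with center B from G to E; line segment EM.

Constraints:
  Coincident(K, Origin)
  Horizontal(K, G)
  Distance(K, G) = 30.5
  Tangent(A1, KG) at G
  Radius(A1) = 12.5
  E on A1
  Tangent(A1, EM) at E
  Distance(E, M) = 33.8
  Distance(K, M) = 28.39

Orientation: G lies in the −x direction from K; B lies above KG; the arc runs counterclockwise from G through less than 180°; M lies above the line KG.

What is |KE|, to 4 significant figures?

21.80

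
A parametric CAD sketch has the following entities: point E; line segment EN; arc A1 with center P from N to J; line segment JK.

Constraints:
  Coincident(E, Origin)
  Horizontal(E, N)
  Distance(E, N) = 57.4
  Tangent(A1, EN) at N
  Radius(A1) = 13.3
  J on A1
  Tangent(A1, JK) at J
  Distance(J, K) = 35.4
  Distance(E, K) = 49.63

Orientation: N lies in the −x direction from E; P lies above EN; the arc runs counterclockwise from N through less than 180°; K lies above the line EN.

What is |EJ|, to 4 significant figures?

46.03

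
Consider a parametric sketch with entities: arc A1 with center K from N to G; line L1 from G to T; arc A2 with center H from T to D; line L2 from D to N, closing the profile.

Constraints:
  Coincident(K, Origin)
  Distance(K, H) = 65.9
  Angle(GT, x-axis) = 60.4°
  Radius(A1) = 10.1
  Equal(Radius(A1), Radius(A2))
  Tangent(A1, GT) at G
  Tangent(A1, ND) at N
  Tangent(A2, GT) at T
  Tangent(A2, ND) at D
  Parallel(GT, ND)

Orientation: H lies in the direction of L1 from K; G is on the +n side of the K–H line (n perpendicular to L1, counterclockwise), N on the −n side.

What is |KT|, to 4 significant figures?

66.67

Tangency of A1 to both parallel lines with radius 10.1 puts G and N at K ± 10.1·n: G = (-8.782, 4.989), N = (8.782, -4.989). Equal radii place T and D the same way about H: T = H + 10.1·n = (23.77, 62.29), D = H − 10.1·n = (41.33, 52.31). Then |KT| = |T − K| = 66.67.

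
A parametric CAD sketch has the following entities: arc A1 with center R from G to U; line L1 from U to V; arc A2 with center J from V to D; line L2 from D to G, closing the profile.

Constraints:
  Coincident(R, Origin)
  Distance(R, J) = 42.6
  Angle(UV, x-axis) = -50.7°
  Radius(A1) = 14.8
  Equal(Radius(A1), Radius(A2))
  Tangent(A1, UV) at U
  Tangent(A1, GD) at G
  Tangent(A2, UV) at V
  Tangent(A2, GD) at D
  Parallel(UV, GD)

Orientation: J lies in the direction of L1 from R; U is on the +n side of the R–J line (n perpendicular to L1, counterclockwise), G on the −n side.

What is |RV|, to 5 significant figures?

45.098

Tangency of A1 to both parallel lines with radius 14.8 puts U and G at R ± 14.8·n: U = (11.453, 9.3740), G = (-11.453, -9.3740). Equal radii place V and D the same way about J: V = J + 14.8·n = (38.435, -23.592), D = J − 14.8·n = (15.529, -42.340). Then |RV| = |V − R| = 45.098.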